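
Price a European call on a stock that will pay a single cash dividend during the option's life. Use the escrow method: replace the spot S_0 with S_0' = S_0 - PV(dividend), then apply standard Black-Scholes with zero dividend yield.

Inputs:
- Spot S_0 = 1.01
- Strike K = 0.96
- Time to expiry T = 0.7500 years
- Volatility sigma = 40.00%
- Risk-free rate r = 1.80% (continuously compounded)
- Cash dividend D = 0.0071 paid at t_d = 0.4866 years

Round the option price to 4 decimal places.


PV(D) = D * exp(-r * t_d) = 0.0071 * 0.99127945 = 0.00703808
S_0' = S_0 - PV(D) = 1.0100 - 0.00703808 = 1.00296192
d1 = (ln(S_0'/K) + (r + sigma^2/2)*T) / (sigma*sqrt(T)) = 0.33855685
d2 = d1 - sigma*sqrt(T) = -0.00785331
exp(-rT) = 0.98659072
N(d1) = 0.63252820; N(d2) = 0.49686701
C = S_0' * N(d1) - K * exp(-rT) * N(d2) = 1.00296192 * 0.63252820 - 0.9600 * 0.98659072 * 0.49686701 = 0.1638

Answer: Price = 0.1638


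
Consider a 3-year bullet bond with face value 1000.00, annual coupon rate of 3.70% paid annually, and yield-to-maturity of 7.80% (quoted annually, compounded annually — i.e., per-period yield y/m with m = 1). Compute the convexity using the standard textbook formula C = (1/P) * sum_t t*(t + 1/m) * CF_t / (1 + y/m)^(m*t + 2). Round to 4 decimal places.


Answer: Convexity = 9.8120

Derivation:
Coupon per period c = face * coupon_rate / m = 37.000000
Periods per year m = 1; per-period yield y/m = 0.078000
Number of cashflows N = 3
Cashflows (t years, CF_t, discount factor 1/(1+y/m)^(m*t), PV):
  t = 1.0000: CF_t = 37.000000, DF = 0.927644, PV = 34.322820
  t = 2.0000: CF_t = 37.000000, DF = 0.860523, PV = 31.839351
  t = 3.0000: CF_t = 1037.000000, DF = 0.798259, PV = 827.794380
Price P = sum_t PV_t = 893.956551
Convexity numerator sum_t t*(t + 1/m) * CF_t / (1+y/m)^(m*t + 2):
  t = 1.0000: term = 59.071152
  t = 2.0000: term = 164.390960
  t = 3.0000: term = 8548.033159
Convexity = (1/P) * sum = 8771.495270 / 893.956551 = 9.811993


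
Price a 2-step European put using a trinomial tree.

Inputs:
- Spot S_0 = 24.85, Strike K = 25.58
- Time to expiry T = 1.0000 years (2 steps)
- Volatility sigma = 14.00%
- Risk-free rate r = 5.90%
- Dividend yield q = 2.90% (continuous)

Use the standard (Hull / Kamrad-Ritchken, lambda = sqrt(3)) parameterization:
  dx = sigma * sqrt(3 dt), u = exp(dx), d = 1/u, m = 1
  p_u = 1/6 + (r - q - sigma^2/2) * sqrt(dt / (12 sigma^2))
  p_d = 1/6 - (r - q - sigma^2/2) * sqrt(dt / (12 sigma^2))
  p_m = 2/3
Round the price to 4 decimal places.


Answer: Price = V(0,0) = 1.2851

Derivation:
dt = T/N = 0.500000; dx = sigma*sqrt(3*dt) = 0.171464
u = exp(dx) = 1.187042; d = 1/u = 0.842430
p_u = 0.196119, p_m = 0.666667, p_d = 0.137214
Discount per step: exp(-r*dt) = 0.970931
Stock lattice S(k, j) with j the centered position index:
  k=0: S(0,+0) = 24.8500
  k=1: S(1,-1) = 20.9344; S(1,+0) = 24.8500; S(1,+1) = 29.4980
  k=2: S(2,-2) = 17.6358; S(2,-1) = 20.9344; S(2,+0) = 24.8500; S(2,+1) = 29.4980; S(2,+2) = 35.0153
Terminal payoffs V(N, j) = max(K - S_T, 0):
  V(2,-2) = 7.944231; V(2,-1) = 4.645606; V(2,+0) = 0.730000; V(2,+1) = 0.000000; V(2,+2) = 0.000000
Backward induction: V(k, j) = exp(-r*dt) * [p_u * V(k+1, j+1) + p_m * V(k+1, j) + p_d * V(k+1, j-1)]
  V(1,-1) = exp(-r*dt) * [p_u*0.730000 + p_m*4.645606 + p_d*7.944231] = 4.204423
  V(1,+0) = exp(-r*dt) * [p_u*0.000000 + p_m*0.730000 + p_d*4.645606] = 1.091434
  V(1,+1) = exp(-r*dt) * [p_u*0.000000 + p_m*0.000000 + p_d*0.730000] = 0.097255
  V(0,+0) = exp(-r*dt) * [p_u*0.097255 + p_m*1.091434 + p_d*4.204423] = 1.285128


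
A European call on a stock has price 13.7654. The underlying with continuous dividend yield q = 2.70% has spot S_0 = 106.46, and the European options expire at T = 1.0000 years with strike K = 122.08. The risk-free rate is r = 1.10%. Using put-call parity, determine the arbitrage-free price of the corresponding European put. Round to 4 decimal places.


Answer: Put price = 30.8858

Derivation:
Put-call parity: C - P = S_0 * exp(-qT) - K * exp(-rT).
S_0 * exp(-qT) = 106.4600 * 0.97336124 = 103.62403777
K * exp(-rT) = 122.0800 * 0.98906028 = 120.74447883
P = C - S*exp(-qT) + K*exp(-rT)
P = 13.7654 - 103.62403777 + 120.74447883 = 30.8858


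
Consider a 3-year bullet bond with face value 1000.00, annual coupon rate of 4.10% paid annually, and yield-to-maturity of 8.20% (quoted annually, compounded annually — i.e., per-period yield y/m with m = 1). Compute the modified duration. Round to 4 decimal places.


Answer: Modified duration = 2.6582

Derivation:
Coupon per period c = face * coupon_rate / m = 41.000000
Periods per year m = 1; per-period yield y/m = 0.082000
Number of cashflows N = 3
Cashflows (t years, CF_t, discount factor 1/(1+y/m)^(m*t), PV):
  t = 1.0000: CF_t = 41.000000, DF = 0.924214, PV = 37.892791
  t = 2.0000: CF_t = 41.000000, DF = 0.854172, PV = 35.021064
  t = 3.0000: CF_t = 1041.000000, DF = 0.789438, PV = 821.805318
Price P = sum_t PV_t = 894.719173
First compute Macaulay numerator sum_t t * PV_t:
  t * PV_t at t = 1.0000: 37.892791
  t * PV_t at t = 2.0000: 70.042128
  t * PV_t at t = 3.0000: 2465.415953
Macaulay duration D = 2573.350872 / 894.719173 = 2.876155
Modified duration = D / (1 + y/m) = 2.876155 / (1 + 0.082000) = 2.658184


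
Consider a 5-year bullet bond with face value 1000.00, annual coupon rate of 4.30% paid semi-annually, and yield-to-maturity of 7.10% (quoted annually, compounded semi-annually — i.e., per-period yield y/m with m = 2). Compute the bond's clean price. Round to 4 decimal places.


Coupon per period c = face * coupon_rate / m = 21.500000
Periods per year m = 2; per-period yield y/m = 0.035500
Number of cashflows N = 10
Cashflows (t years, CF_t, discount factor 1/(1+y/m)^(m*t), PV):
  t = 0.5000: CF_t = 21.500000, DF = 0.965717, PV = 20.762916
  t = 1.0000: CF_t = 21.500000, DF = 0.932609, PV = 20.051102
  t = 1.5000: CF_t = 21.500000, DF = 0.900637, PV = 19.363691
  t = 2.0000: CF_t = 21.500000, DF = 0.869760, PV = 18.699847
  t = 2.5000: CF_t = 21.500000, DF = 0.839942, PV = 18.058761
  t = 3.0000: CF_t = 21.500000, DF = 0.811147, PV = 17.439653
  t = 3.5000: CF_t = 21.500000, DF = 0.783338, PV = 16.841770
  t = 4.0000: CF_t = 21.500000, DF = 0.756483, PV = 16.264385
  t = 4.5000: CF_t = 21.500000, DF = 0.730549, PV = 15.706793
  t = 5.0000: CF_t = 1021.500000, DF = 0.705503, PV = 720.671485
Price P = sum_t PV_t = 883.860404

Answer: Price = 883.8604


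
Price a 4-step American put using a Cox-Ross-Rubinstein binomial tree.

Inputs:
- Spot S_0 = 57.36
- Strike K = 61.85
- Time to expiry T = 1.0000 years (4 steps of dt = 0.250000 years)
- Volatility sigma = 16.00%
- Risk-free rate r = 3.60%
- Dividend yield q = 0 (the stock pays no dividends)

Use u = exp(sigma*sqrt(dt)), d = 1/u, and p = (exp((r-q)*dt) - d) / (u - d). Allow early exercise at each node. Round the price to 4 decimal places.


dt = T/N = 0.250000
u = exp(sigma*sqrt(dt)) = 1.083287; d = 1/u = 0.923116
p = (exp((r-q)*dt) - d) / (u - d) = 0.536454
Discount per step: exp(-r*dt) = 0.991040
Stock lattice S(k, i) with i counting down-moves:
  k=0: S(0,0) = 57.3600
  k=1: S(1,0) = 62.1373; S(1,1) = 52.9500
  k=2: S(2,0) = 67.3126; S(2,1) = 57.3600; S(2,2) = 48.8790
  k=3: S(3,0) = 72.9189; S(3,1) = 62.1373; S(3,2) = 52.9500; S(3,3) = 45.1210
  k=4: S(4,0) = 78.9920; S(4,1) = 67.3126; S(4,2) = 57.3600; S(4,3) = 48.8790; S(4,4) = 41.6519
Terminal payoffs V(N, i) = max(K - S_T, 0):
  V(4,0) = 0.000000; V(4,1) = 0.000000; V(4,2) = 4.490000; V(4,3) = 12.971032; V(4,4) = 20.198091
Backward induction: V(k, i) = exp(-r*dt) * [p * V(k+1, i) + (1-p) * V(k+1, i+1)]; then take max(V_cont, immediate exercise) for American.
  V(3,0) = exp(-r*dt) * [p*0.000000 + (1-p)*0.000000] = 0.000000; exercise = 0.000000; V(3,0) = max -> 0.000000
  V(3,1) = exp(-r*dt) * [p*0.000000 + (1-p)*4.490000] = 2.062672; exercise = 0.000000; V(3,1) = max -> 2.062672
  V(3,2) = exp(-r*dt) * [p*4.490000 + (1-p)*12.971032] = 8.345894; exercise = 8.900046; V(3,2) = max -> 8.900046
  V(3,3) = exp(-r*dt) * [p*12.971032 + (1-p)*20.198091] = 16.174873; exercise = 16.729026; V(3,3) = max -> 16.729026
  V(2,0) = exp(-r*dt) * [p*0.000000 + (1-p)*2.062672] = 0.947576; exercise = 0.000000; V(2,0) = max -> 0.947576
  V(2,1) = exp(-r*dt) * [p*2.062672 + (1-p)*8.900046] = 5.185230; exercise = 4.490000; V(2,1) = max -> 5.185230
  V(2,2) = exp(-r*dt) * [p*8.900046 + (1-p)*16.729026] = 12.416880; exercise = 12.971032; V(2,2) = max -> 12.971032
  V(1,0) = exp(-r*dt) * [p*0.947576 + (1-p)*5.185230] = 2.885832; exercise = 0.000000; V(1,0) = max -> 2.885832
  V(1,1) = exp(-r*dt) * [p*5.185230 + (1-p)*12.971032] = 8.715511; exercise = 8.900046; V(1,1) = max -> 8.900046
  V(0,0) = exp(-r*dt) * [p*2.885832 + (1-p)*8.900046] = 5.622861; exercise = 4.490000; V(0,0) = max -> 5.622861

Answer: Price = V(0,0) = 5.6229


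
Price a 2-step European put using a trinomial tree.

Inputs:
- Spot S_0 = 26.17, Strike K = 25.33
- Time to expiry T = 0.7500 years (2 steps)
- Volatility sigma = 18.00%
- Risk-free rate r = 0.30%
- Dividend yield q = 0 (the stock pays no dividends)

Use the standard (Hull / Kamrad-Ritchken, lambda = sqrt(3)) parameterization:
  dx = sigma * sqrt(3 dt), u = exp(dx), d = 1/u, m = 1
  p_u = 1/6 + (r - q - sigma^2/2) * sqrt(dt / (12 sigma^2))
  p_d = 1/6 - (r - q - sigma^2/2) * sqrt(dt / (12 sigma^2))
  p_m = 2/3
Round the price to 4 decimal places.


Answer: Price = V(0,0) = 1.1266

Derivation:
dt = T/N = 0.375000; dx = sigma*sqrt(3*dt) = 0.190919
u = exp(dx) = 1.210361; d = 1/u = 0.826200
p_u = 0.153703, p_m = 0.666667, p_d = 0.179630
Discount per step: exp(-r*dt) = 0.998876
Stock lattice S(k, j) with j the centered position index:
  k=0: S(0,+0) = 26.1700
  k=1: S(1,-1) = 21.6216; S(1,+0) = 26.1700; S(1,+1) = 31.6752
  k=2: S(2,-2) = 17.8638; S(2,-1) = 21.6216; S(2,+0) = 26.1700; S(2,+1) = 31.6752; S(2,+2) = 38.3384
Terminal payoffs V(N, j) = max(K - S_T, 0):
  V(2,-2) = 7.466205; V(2,-1) = 3.708355; V(2,+0) = 0.000000; V(2,+1) = 0.000000; V(2,+2) = 0.000000
Backward induction: V(k, j) = exp(-r*dt) * [p_u * V(k+1, j+1) + p_m * V(k+1, j) + p_d * V(k+1, j-1)]
  V(1,-1) = exp(-r*dt) * [p_u*0.000000 + p_m*3.708355 + p_d*7.466205] = 3.809106
  V(1,+0) = exp(-r*dt) * [p_u*0.000000 + p_m*0.000000 + p_d*3.708355] = 0.665384
  V(1,+1) = exp(-r*dt) * [p_u*0.000000 + p_m*0.000000 + p_d*0.000000] = 0.000000
  V(0,+0) = exp(-r*dt) * [p_u*0.000000 + p_m*0.665384 + p_d*3.809106] = 1.126552


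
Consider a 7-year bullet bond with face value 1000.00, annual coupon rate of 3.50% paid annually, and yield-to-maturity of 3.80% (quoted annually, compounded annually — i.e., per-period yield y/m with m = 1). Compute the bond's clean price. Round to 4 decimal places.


Coupon per period c = face * coupon_rate / m = 35.000000
Periods per year m = 1; per-period yield y/m = 0.038000
Number of cashflows N = 7
Cashflows (t years, CF_t, discount factor 1/(1+y/m)^(m*t), PV):
  t = 1.0000: CF_t = 35.000000, DF = 0.963391, PV = 33.718690
  t = 2.0000: CF_t = 35.000000, DF = 0.928122, PV = 32.484287
  t = 3.0000: CF_t = 35.000000, DF = 0.894145, PV = 31.295074
  t = 4.0000: CF_t = 35.000000, DF = 0.861411, PV = 30.149397
  t = 5.0000: CF_t = 35.000000, DF = 0.829876, PV = 29.045662
  t = 6.0000: CF_t = 35.000000, DF = 0.799495, PV = 27.982333
  t = 7.0000: CF_t = 1035.000000, DF = 0.770227, PV = 797.184554
Price P = sum_t PV_t = 981.859996

Answer: Price = 981.8600


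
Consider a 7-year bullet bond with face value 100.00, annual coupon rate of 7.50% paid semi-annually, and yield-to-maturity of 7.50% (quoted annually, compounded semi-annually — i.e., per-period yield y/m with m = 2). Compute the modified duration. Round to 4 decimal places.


Coupon per period c = face * coupon_rate / m = 3.750000
Periods per year m = 2; per-period yield y/m = 0.037500
Number of cashflows N = 14
Cashflows (t years, CF_t, discount factor 1/(1+y/m)^(m*t), PV):
  t = 0.5000: CF_t = 3.750000, DF = 0.963855, PV = 3.614458
  t = 1.0000: CF_t = 3.750000, DF = 0.929017, PV = 3.483815
  t = 1.5000: CF_t = 3.750000, DF = 0.895438, PV = 3.357894
  t = 2.0000: CF_t = 3.750000, DF = 0.863073, PV = 3.236524
  t = 2.5000: CF_t = 3.750000, DF = 0.831878, PV = 3.119541
  t = 3.0000: CF_t = 3.750000, DF = 0.801810, PV = 3.006787
  t = 3.5000: CF_t = 3.750000, DF = 0.772829, PV = 2.898108
  t = 4.0000: CF_t = 3.750000, DF = 0.744895, PV = 2.793357
  t = 4.5000: CF_t = 3.750000, DF = 0.717971, PV = 2.692392
  t = 5.0000: CF_t = 3.750000, DF = 0.692020, PV = 2.595077
  t = 5.5000: CF_t = 3.750000, DF = 0.667008, PV = 2.501279
  t = 6.0000: CF_t = 3.750000, DF = 0.642899, PV = 2.410871
  t = 6.5000: CF_t = 3.750000, DF = 0.619662, PV = 2.323731
  t = 7.0000: CF_t = 103.750000, DF = 0.597264, PV = 61.966167
Price P = sum_t PV_t = 100.000000
First compute Macaulay numerator sum_t t * PV_t:
  t * PV_t at t = 0.5000: 1.807229
  t * PV_t at t = 1.0000: 3.483815
  t * PV_t at t = 1.5000: 5.036841
  t * PV_t at t = 2.0000: 6.473048
  t * PV_t at t = 2.5000: 7.798853
  t * PV_t at t = 3.0000: 9.020360
  t * PV_t at t = 3.5000: 10.143377
  t * PV_t at t = 4.0000: 11.173428
  t * PV_t at t = 4.5000: 12.115765
  t * PV_t at t = 5.0000: 12.975384
  t * PV_t at t = 5.5000: 13.757034
  t * PV_t at t = 6.0000: 14.465227
  t * PV_t at t = 6.5000: 15.104253
  t * PV_t at t = 7.0000: 433.763166
Macaulay duration D = 557.117779 / 100.000000 = 5.571178
Modified duration = D / (1 + y/m) = 5.571178 / (1 + 0.037500) = 5.369810

Answer: Modified duration = 5.3698


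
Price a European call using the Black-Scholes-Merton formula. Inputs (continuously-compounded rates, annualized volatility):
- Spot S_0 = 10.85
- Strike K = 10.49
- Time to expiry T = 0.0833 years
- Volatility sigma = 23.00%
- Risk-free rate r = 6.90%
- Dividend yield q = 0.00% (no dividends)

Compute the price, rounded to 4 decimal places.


d1 = (ln(S/K) + (r - q + 0.5*sigma^2) * T) / (sigma * sqrt(T)) = 0.62808656
d2 = d1 - sigma * sqrt(T) = 0.56170456
exp(-rT) = 0.99426879; exp(-qT) = 1.00000000
C = S_0 * exp(-qT) * N(d1) - K * exp(-rT) * N(d2)
N(d1) = 0.73502638; N(d2) = 0.71284134
C = 10.8500 * 1.00000000 * 0.73502638 - 10.4900 * 0.99426879 * 0.71284134 = 0.5402

Answer: Price = 0.5402


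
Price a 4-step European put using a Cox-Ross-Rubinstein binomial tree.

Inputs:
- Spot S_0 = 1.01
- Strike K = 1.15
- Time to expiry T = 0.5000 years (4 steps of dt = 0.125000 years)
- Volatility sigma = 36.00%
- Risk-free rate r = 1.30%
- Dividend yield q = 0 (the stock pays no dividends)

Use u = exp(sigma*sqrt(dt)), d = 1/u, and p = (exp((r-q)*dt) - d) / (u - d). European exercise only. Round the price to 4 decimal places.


dt = T/N = 0.125000
u = exp(sigma*sqrt(dt)) = 1.135734; d = 1/u = 0.880488
p = (exp((r-q)*dt) - d) / (u - d) = 0.474595
Discount per step: exp(-r*dt) = 0.998376
Stock lattice S(k, i) with i counting down-moves:
  k=0: S(0,0) = 1.0100
  k=1: S(1,0) = 1.1471; S(1,1) = 0.8893
  k=2: S(2,0) = 1.3028; S(2,1) = 1.0100; S(2,2) = 0.7830
  k=3: S(3,0) = 1.4796; S(3,1) = 1.1471; S(3,2) = 0.8893; S(3,3) = 0.6894
  k=4: S(4,0) = 1.6805; S(4,1) = 1.3028; S(4,2) = 1.0100; S(4,3) = 0.7830; S(4,4) = 0.6070
Terminal payoffs V(N, i) = max(K - S_T, 0):
  V(4,0) = 0.000000; V(4,1) = 0.000000; V(4,2) = 0.140000; V(4,3) = 0.366989; V(4,4) = 0.542964
Backward induction: V(k, i) = exp(-r*dt) * [p * V(k+1, i) + (1-p) * V(k+1, i+1)].
  V(3,0) = exp(-r*dt) * [p*0.000000 + (1-p)*0.000000] = 0.000000
  V(3,1) = exp(-r*dt) * [p*0.000000 + (1-p)*0.140000] = 0.073437
  V(3,2) = exp(-r*dt) * [p*0.140000 + (1-p)*0.366989] = 0.258840
  V(3,3) = exp(-r*dt) * [p*0.366989 + (1-p)*0.542964] = 0.458701
  V(2,0) = exp(-r*dt) * [p*0.000000 + (1-p)*0.073437] = 0.038522
  V(2,1) = exp(-r*dt) * [p*0.073437 + (1-p)*0.258840] = 0.170572
  V(2,2) = exp(-r*dt) * [p*0.258840 + (1-p)*0.458701] = 0.363257
  V(1,0) = exp(-r*dt) * [p*0.038522 + (1-p)*0.170572] = 0.107726
  V(1,1) = exp(-r*dt) * [p*0.170572 + (1-p)*0.363257] = 0.271368
  V(0,0) = exp(-r*dt) * [p*0.107726 + (1-p)*0.271368] = 0.193390

Answer: Price = V(0,0) = 0.1934


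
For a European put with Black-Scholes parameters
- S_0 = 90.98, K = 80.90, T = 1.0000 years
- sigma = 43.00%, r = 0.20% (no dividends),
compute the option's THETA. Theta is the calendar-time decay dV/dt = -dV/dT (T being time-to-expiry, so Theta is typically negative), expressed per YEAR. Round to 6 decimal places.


d1 = 0.4927346002; d2 = 0.0627346002
phi(d1) = 0.3533372745; exp(-qT) = 1.0000000000; exp(-rT) = 0.9980019987
Theta = -S*exp(-qT)*phi(d1)*sigma/(2*sqrt(T)) + r*K*exp(-rT)*N(-d2) - q*S*exp(-qT)*N(-d1)
N(-d1) = 0.3111000632; N(-d2) = 0.4749889223; sqrt(T) = 1.0000000000
Term 1 = -90.9800 * 1.0000000000 * 0.3533372745 * 0.4300 / (2 * 1.0000000000) = -6.9115244253
Term 2 = 0.0020 * 80.9000 * 0.9980019987 * 0.4749889223 = 0.0766996548
Term 3 = 0 (no dividend yield, q = 0)
Theta = -6.9115244253 + (0.0766996548) + (0.0000000000) = -6.834825

Answer: Theta = -6.834825


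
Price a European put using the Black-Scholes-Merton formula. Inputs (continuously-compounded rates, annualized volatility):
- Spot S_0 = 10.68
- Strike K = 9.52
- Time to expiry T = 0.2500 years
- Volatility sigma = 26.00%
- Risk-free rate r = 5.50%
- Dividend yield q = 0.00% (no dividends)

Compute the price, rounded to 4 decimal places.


Answer: Price = 0.1104

Derivation:
d1 = (ln(S/K) + (r - q + 0.5*sigma^2) * T) / (sigma * sqrt(T)) = 1.05521527
d2 = d1 - sigma * sqrt(T) = 0.92521527
exp(-rT) = 0.98634410; exp(-qT) = 1.00000000
P = K * exp(-rT) * N(-d2) - S_0 * exp(-qT) * N(-d1)
N(-d1) = 0.14566344; N(-d2) = 0.17742697
P = 9.5200 * 0.98634410 * 0.17742697 - 10.6800 * 1.00000000 * 0.14566344 = 0.1104


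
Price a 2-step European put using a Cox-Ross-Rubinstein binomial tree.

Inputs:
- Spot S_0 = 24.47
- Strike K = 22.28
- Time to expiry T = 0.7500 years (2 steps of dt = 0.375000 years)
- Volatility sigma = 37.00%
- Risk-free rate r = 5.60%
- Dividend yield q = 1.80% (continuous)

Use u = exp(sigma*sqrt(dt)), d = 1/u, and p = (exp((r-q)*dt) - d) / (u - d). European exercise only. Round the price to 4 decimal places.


Answer: Price = V(0,0) = 1.7777

Derivation:
dt = T/N = 0.375000
u = exp(sigma*sqrt(dt)) = 1.254300; d = 1/u = 0.797257
p = (exp((r-q)*dt) - d) / (u - d) = 0.474999
Discount per step: exp(-r*dt) = 0.979219
Stock lattice S(k, i) with i counting down-moves:
  k=0: S(0,0) = 24.4700
  k=1: S(1,0) = 30.6927; S(1,1) = 19.5089
  k=2: S(2,0) = 38.4979; S(2,1) = 24.4700; S(2,2) = 15.5536
Terminal payoffs V(N, i) = max(K - S_T, 0):
  V(2,0) = 0.000000; V(2,1) = 0.000000; V(2,2) = 6.726398
Backward induction: V(k, i) = exp(-r*dt) * [p * V(k+1, i) + (1-p) * V(k+1, i+1)].
  V(1,0) = exp(-r*dt) * [p*0.000000 + (1-p)*0.000000] = 0.000000
  V(1,1) = exp(-r*dt) * [p*0.000000 + (1-p)*6.726398] = 3.457983
  V(0,0) = exp(-r*dt) * [p*0.000000 + (1-p)*3.457983] = 1.777719


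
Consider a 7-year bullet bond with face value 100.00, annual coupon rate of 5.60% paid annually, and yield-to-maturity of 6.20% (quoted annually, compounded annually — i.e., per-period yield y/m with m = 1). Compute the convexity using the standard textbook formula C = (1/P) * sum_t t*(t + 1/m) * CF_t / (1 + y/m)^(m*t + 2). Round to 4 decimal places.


Answer: Convexity = 39.9338

Derivation:
Coupon per period c = face * coupon_rate / m = 5.600000
Periods per year m = 1; per-period yield y/m = 0.062000
Number of cashflows N = 7
Cashflows (t years, CF_t, discount factor 1/(1+y/m)^(m*t), PV):
  t = 1.0000: CF_t = 5.600000, DF = 0.941620, PV = 5.273070
  t = 2.0000: CF_t = 5.600000, DF = 0.886647, PV = 4.965226
  t = 3.0000: CF_t = 5.600000, DF = 0.834885, PV = 4.675354
  t = 4.0000: CF_t = 5.600000, DF = 0.786144, PV = 4.402405
  t = 5.0000: CF_t = 5.600000, DF = 0.740248, PV = 4.145390
  t = 6.0000: CF_t = 5.600000, DF = 0.697032, PV = 3.903381
  t = 7.0000: CF_t = 105.600000, DF = 0.656339, PV = 69.309426
Price P = sum_t PV_t = 96.674251
Convexity numerator sum_t t*(t + 1/m) * CF_t / (1+y/m)^(m*t + 2):
  t = 1.0000: term = 9.350708
  t = 2.0000: term = 26.414428
  t = 3.0000: term = 49.744685
  t = 4.0000: term = 78.067617
  t = 5.0000: term = 110.264996
  t = 6.0000: term = 145.358751
  t = 7.0000: term = 3441.369414
Convexity = (1/P) * sum = 3860.570599 / 96.674251 = 39.933804


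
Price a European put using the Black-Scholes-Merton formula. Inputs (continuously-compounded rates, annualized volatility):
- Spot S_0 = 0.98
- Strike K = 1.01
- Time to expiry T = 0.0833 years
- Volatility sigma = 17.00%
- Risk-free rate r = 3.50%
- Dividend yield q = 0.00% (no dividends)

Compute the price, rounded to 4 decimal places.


d1 = (ln(S/K) + (r - q + 0.5*sigma^2) * T) / (sigma * sqrt(T)) = -0.53059974
d2 = d1 - sigma * sqrt(T) = -0.57966469
exp(-rT) = 0.99708875; exp(-qT) = 1.00000000
P = K * exp(-rT) * N(-d2) - S_0 * exp(-qT) * N(-d1)
N(-d1) = 0.70215191; N(-d2) = 0.71892962
P = 1.0100 * 0.99708875 * 0.71892962 - 0.9800 * 1.00000000 * 0.70215191 = 0.0359

Answer: Price = 0.0359


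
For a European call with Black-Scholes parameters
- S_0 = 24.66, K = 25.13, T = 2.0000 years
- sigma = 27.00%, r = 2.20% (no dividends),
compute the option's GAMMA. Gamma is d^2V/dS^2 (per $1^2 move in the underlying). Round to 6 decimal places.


Answer: Gamma = 0.040995

Derivation:
d1 = 0.2567063335; d2 = -0.1251313283
phi(d1) = 0.3860116981; exp(-qT) = 1.0000000000; exp(-rT) = 0.9569539575
Gamma = exp(-qT) * phi(d1) / (S * sigma * sqrt(T)) = 1.0000000000 * 0.3860116981 / (24.6600 * 0.2700 * 1.4142135624) = 0.040995


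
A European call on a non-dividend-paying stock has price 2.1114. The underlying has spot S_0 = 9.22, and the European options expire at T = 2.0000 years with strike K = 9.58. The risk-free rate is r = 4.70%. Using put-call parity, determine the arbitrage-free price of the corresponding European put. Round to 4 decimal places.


Put-call parity: C - P = S_0 * exp(-qT) - K * exp(-rT).
S_0 * exp(-qT) = 9.2200 * 1.00000000 = 9.22000000
K * exp(-rT) = 9.5800 * 0.91028276 = 8.72050886
P = C - S*exp(-qT) + K*exp(-rT)
P = 2.1114 - 9.22000000 + 8.72050886 = 1.6119

Answer: Put price = 1.6119


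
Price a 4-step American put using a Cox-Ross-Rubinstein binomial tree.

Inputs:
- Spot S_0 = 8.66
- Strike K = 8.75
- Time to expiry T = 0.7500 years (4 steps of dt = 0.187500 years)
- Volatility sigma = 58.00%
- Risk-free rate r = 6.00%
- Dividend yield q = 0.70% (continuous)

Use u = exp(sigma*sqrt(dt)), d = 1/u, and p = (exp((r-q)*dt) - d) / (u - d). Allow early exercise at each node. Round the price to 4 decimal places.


dt = T/N = 0.187500
u = exp(sigma*sqrt(dt)) = 1.285500; d = 1/u = 0.777908
p = (exp((r-q)*dt) - d) / (u - d) = 0.457216
Discount per step: exp(-r*dt) = 0.988813
Stock lattice S(k, i) with i counting down-moves:
  k=0: S(0,0) = 8.6600
  k=1: S(1,0) = 11.1324; S(1,1) = 6.7367
  k=2: S(2,0) = 14.3107; S(2,1) = 8.6600; S(2,2) = 5.2405
  k=3: S(3,0) = 18.3964; S(3,1) = 11.1324; S(3,2) = 6.7367; S(3,3) = 4.0766
  k=4: S(4,0) = 23.6486; S(4,1) = 14.3107; S(4,2) = 8.6600; S(4,3) = 5.2405; S(4,4) = 3.1712
Terminal payoffs V(N, i) = max(K - S_T, 0):
  V(4,0) = 0.000000; V(4,1) = 0.000000; V(4,2) = 0.090000; V(4,3) = 3.509484; V(4,4) = 5.578752
Backward induction: V(k, i) = exp(-r*dt) * [p * V(k+1, i) + (1-p) * V(k+1, i+1)]; then take max(V_cont, immediate exercise) for American.
  V(3,0) = exp(-r*dt) * [p*0.000000 + (1-p)*0.000000] = 0.000000; exercise = 0.000000; V(3,0) = max -> 0.000000
  V(3,1) = exp(-r*dt) * [p*0.000000 + (1-p)*0.090000] = 0.048304; exercise = 0.000000; V(3,1) = max -> 0.048304
  V(3,2) = exp(-r*dt) * [p*0.090000 + (1-p)*3.509484] = 1.924269; exercise = 2.013319; V(3,2) = max -> 2.013319
  V(3,3) = exp(-r*dt) * [p*3.509484 + (1-p)*5.578752] = 4.580823; exercise = 4.673362; V(3,3) = max -> 4.673362
  V(2,0) = exp(-r*dt) * [p*0.000000 + (1-p)*0.048304] = 0.025925; exercise = 0.000000; V(2,0) = max -> 0.025925
  V(2,1) = exp(-r*dt) * [p*0.048304 + (1-p)*2.013319] = 1.102410; exercise = 0.090000; V(2,1) = max -> 1.102410
  V(2,2) = exp(-r*dt) * [p*2.013319 + (1-p)*4.673362] = 3.418472; exercise = 3.509484; V(2,2) = max -> 3.509484
  V(1,0) = exp(-r*dt) * [p*0.025925 + (1-p)*1.102410] = 0.603397; exercise = 0.000000; V(1,0) = max -> 0.603397
  V(1,1) = exp(-r*dt) * [p*1.102410 + (1-p)*3.509484] = 2.381981; exercise = 2.013319; V(1,1) = max -> 2.381981
  V(0,0) = exp(-r*dt) * [p*0.603397 + (1-p)*2.381981] = 1.551233; exercise = 0.090000; V(0,0) = max -> 1.551233

Answer: Price = V(0,0) = 1.5512


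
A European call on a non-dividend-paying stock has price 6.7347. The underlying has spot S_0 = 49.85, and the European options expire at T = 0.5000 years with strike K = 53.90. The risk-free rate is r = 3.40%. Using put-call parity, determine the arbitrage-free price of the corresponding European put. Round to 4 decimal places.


Put-call parity: C - P = S_0 * exp(-qT) - K * exp(-rT).
S_0 * exp(-qT) = 49.8500 * 1.00000000 = 49.85000000
K * exp(-rT) = 53.9000 * 0.98314368 = 52.99144460
P = C - S*exp(-qT) + K*exp(-rT)
P = 6.7347 - 49.85000000 + 52.99144460 = 9.8761

Answer: Put price = 9.8761


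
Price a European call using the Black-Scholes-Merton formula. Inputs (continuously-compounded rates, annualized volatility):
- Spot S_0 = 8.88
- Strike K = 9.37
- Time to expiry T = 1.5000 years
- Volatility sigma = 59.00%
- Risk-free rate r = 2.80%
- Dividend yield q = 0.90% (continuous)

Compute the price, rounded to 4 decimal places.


d1 = (ln(S/K) + (r - q + 0.5*sigma^2) * T) / (sigma * sqrt(T)) = 0.32640968
d2 = d1 - sigma * sqrt(T) = -0.39618980
exp(-rT) = 0.95886978; exp(-qT) = 0.98659072
C = S_0 * exp(-qT) * N(d1) - K * exp(-rT) * N(d2)
N(d1) = 0.62794279; N(d2) = 0.34598251
C = 8.8800 * 0.98659072 * 0.62794279 - 9.3700 * 0.95886978 * 0.34598251 = 2.3928

Answer: Price = 2.3928


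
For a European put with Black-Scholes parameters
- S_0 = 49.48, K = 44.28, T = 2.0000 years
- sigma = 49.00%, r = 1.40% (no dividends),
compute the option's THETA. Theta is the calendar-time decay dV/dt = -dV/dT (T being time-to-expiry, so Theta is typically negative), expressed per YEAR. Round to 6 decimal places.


Answer: Theta = -2.608001

Derivation:
d1 = 0.5471208988; d2 = -0.1458437468
phi(d1) = 0.3434859151; exp(-qT) = 1.0000000000; exp(-rT) = 0.9723883668
Theta = -S*exp(-qT)*phi(d1)*sigma/(2*sqrt(T)) + r*K*exp(-rT)*N(-d2) - q*S*exp(-qT)*N(-d1)
N(-d1) = 0.2921478377; N(-d2) = 0.5579776299; sqrt(T) = 1.4142135624
Term 1 = -49.4800 * 1.0000000000 * 0.3434859151 * 0.4900 / (2 * 1.4142135624) = -2.9443518752
Term 2 = 0.0140 * 44.2800 * 0.9723883668 * 0.5579776299 = 0.3363505872
Term 3 = 0 (no dividend yield, q = 0)
Theta = -2.9443518752 + (0.3363505872) + (0.0000000000) = -2.608001


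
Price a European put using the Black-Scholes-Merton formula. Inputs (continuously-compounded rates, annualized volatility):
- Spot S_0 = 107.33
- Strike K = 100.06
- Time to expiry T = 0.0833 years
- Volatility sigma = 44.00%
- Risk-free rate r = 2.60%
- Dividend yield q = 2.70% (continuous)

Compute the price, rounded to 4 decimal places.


Answer: Price = 2.3916

Derivation:
d1 = (ln(S/K) + (r - q + 0.5*sigma^2) * T) / (sigma * sqrt(T)) = 0.61514542
d2 = d1 - sigma * sqrt(T) = 0.48815377
exp(-rT) = 0.99783654; exp(-qT) = 0.99775343
P = K * exp(-rT) * N(-d2) - S_0 * exp(-qT) * N(-d1)
N(-d1) = 0.26922934; N(-d2) = 0.31272046
P = 100.0600 * 0.99783654 * 0.31272046 - 107.3300 * 0.99775343 * 0.26922934 = 2.3916


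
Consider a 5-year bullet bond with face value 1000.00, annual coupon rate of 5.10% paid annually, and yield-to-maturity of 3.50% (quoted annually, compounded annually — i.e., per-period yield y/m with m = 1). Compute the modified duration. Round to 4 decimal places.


Coupon per period c = face * coupon_rate / m = 51.000000
Periods per year m = 1; per-period yield y/m = 0.035000
Number of cashflows N = 5
Cashflows (t years, CF_t, discount factor 1/(1+y/m)^(m*t), PV):
  t = 1.0000: CF_t = 51.000000, DF = 0.966184, PV = 49.275362
  t = 2.0000: CF_t = 51.000000, DF = 0.933511, PV = 47.609046
  t = 3.0000: CF_t = 51.000000, DF = 0.901943, PV = 45.999078
  t = 4.0000: CF_t = 51.000000, DF = 0.871442, PV = 44.443554
  t = 5.0000: CF_t = 1051.000000, DF = 0.841973, PV = 884.913798
Price P = sum_t PV_t = 1072.240838
First compute Macaulay numerator sum_t t * PV_t:
  t * PV_t at t = 1.0000: 49.275362
  t * PV_t at t = 2.0000: 95.218091
  t * PV_t at t = 3.0000: 137.997234
  t * PV_t at t = 4.0000: 177.774214
  t * PV_t at t = 5.0000: 4424.568992
Macaulay duration D = 4884.833894 / 1072.240838 = 4.555725
Modified duration = D / (1 + y/m) = 4.555725 / (1 + 0.035000) = 4.401666

Answer: Modified duration = 4.4017


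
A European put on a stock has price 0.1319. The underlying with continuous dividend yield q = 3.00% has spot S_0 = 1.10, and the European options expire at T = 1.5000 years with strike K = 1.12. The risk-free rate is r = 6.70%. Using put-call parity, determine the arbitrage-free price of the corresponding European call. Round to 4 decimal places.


Answer: Call price = 0.1706

Derivation:
Put-call parity: C - P = S_0 * exp(-qT) - K * exp(-rT).
S_0 * exp(-qT) = 1.1000 * 0.95599748 = 1.05159723
K * exp(-rT) = 1.1200 * 0.90438511 = 1.01291133
C = P + S*exp(-qT) - K*exp(-rT)
C = 0.1319 + 1.05159723 - 1.01291133 = 0.1706


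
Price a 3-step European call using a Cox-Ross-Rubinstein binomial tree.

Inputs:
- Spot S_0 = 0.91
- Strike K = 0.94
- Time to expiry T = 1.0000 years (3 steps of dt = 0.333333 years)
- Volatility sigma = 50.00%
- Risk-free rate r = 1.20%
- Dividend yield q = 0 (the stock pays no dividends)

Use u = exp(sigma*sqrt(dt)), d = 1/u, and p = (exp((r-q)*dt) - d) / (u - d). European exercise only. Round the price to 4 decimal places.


dt = T/N = 0.333333
u = exp(sigma*sqrt(dt)) = 1.334658; d = 1/u = 0.749256
p = (exp((r-q)*dt) - d) / (u - d) = 0.435175
Discount per step: exp(-r*dt) = 0.996008
Stock lattice S(k, i) with i counting down-moves:
  k=0: S(0,0) = 0.9100
  k=1: S(1,0) = 1.2145; S(1,1) = 0.6818
  k=2: S(2,0) = 1.6210; S(2,1) = 0.9100; S(2,2) = 0.5109
  k=3: S(3,0) = 2.1635; S(3,1) = 1.2145; S(3,2) = 0.6818; S(3,3) = 0.3828
Terminal payoffs V(N, i) = max(S_T - K, 0):
  V(3,0) = 1.223473; V(3,1) = 0.274539; V(3,2) = 0.000000; V(3,3) = 0.000000
Backward induction: V(k, i) = exp(-r*dt) * [p * V(k+1, i) + (1-p) * V(k+1, i+1)].
  V(2,0) = exp(-r*dt) * [p*1.223473 + (1-p)*0.274539] = 0.684747
  V(2,1) = exp(-r*dt) * [p*0.274539 + (1-p)*0.000000] = 0.118995
  V(2,2) = exp(-r*dt) * [p*0.000000 + (1-p)*0.000000] = 0.000000
  V(1,0) = exp(-r*dt) * [p*0.684747 + (1-p)*0.118995] = 0.363738
  V(1,1) = exp(-r*dt) * [p*0.118995 + (1-p)*0.000000] = 0.051577
  V(0,0) = exp(-r*dt) * [p*0.363738 + (1-p)*0.051577] = 0.186674

Answer: Price = V(0,0) = 0.1867


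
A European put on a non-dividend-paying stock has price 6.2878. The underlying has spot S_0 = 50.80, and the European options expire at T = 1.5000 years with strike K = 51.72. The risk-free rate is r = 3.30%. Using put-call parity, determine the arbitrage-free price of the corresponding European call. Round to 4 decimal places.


Answer: Call price = 7.8656

Derivation:
Put-call parity: C - P = S_0 * exp(-qT) - K * exp(-rT).
S_0 * exp(-qT) = 50.8000 * 1.00000000 = 50.80000000
K * exp(-rT) = 51.7200 * 0.95170516 = 49.22219078
C = P + S*exp(-qT) - K*exp(-rT)
C = 6.2878 + 50.80000000 - 49.22219078 = 7.8656


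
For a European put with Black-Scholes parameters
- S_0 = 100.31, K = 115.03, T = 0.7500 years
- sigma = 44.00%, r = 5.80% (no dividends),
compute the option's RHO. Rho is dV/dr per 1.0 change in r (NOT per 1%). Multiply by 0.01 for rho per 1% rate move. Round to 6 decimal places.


d1 = -0.0546582040; d2 = -0.4357093817
phi(d1) = 0.3983468014; exp(-qT) = 1.0000000000; exp(-rT) = 0.9574325541
N(-d2) = 0.6684762010
Rho = -K*T*exp(-rT)*N(-d2) = -115.0300 * 0.7500 * 0.9574325541 * 0.6684762010 = -55.216201

Answer: Rho = -55.216201


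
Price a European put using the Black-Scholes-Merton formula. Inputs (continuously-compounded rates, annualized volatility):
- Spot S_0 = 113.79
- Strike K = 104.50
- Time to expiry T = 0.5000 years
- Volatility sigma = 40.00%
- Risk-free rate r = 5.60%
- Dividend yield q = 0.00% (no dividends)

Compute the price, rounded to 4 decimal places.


Answer: Price = 6.9740

Derivation:
d1 = (ln(S/K) + (r - q + 0.5*sigma^2) * T) / (sigma * sqrt(T)) = 0.54152915
d2 = d1 - sigma * sqrt(T) = 0.25868644
exp(-rT) = 0.97238837; exp(-qT) = 1.00000000
P = K * exp(-rT) * N(-d2) - S_0 * exp(-qT) * N(-d1)
N(-d1) = 0.29407146; N(-d2) = 0.39793859
P = 104.5000 * 0.97238837 * 0.39793859 - 113.7900 * 1.00000000 * 0.29407146 = 6.9740


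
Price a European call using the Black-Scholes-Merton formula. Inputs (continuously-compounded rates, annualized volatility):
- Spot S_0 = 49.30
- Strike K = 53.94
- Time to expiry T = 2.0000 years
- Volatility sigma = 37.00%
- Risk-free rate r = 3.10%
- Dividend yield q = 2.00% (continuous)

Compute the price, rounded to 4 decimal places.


Answer: Price = 8.5379

Derivation:
d1 = (ln(S/K) + (r - q + 0.5*sigma^2) * T) / (sigma * sqrt(T)) = 0.13177367
d2 = d1 - sigma * sqrt(T) = -0.39148534
exp(-rT) = 0.93988289; exp(-qT) = 0.96078944
C = S_0 * exp(-qT) * N(d1) - K * exp(-rT) * N(d2)
N(d1) = 0.55241835; N(d2) = 0.34771926
C = 49.3000 * 0.96078944 * 0.55241835 - 53.9400 * 0.93988289 * 0.34771926 = 8.5379


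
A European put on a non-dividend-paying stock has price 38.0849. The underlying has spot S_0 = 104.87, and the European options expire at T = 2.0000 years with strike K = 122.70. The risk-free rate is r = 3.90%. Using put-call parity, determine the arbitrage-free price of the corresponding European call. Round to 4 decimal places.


Answer: Call price = 29.4618

Derivation:
Put-call parity: C - P = S_0 * exp(-qT) - K * exp(-rT).
S_0 * exp(-qT) = 104.8700 * 1.00000000 = 104.87000000
K * exp(-rT) = 122.7000 * 0.92496443 = 113.49313514
C = P + S*exp(-qT) - K*exp(-rT)
C = 38.0849 + 104.87000000 - 113.49313514 = 29.4618


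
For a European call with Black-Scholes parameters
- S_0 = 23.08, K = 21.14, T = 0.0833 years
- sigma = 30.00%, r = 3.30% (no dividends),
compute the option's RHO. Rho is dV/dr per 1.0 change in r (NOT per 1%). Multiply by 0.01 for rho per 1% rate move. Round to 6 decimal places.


d1 = 1.0890641986; d2 = 1.0024789804
phi(d1) = 0.2204754457; exp(-qT) = 1.0000000000; exp(-rT) = 0.9972548748
N(d2) = 0.8419438433
Rho = K*T*exp(-rT)*N(d2) = 21.1400 * 0.0833 * 0.9972548748 * 0.8419438433 = 1.478561

Answer: Rho = 1.478561


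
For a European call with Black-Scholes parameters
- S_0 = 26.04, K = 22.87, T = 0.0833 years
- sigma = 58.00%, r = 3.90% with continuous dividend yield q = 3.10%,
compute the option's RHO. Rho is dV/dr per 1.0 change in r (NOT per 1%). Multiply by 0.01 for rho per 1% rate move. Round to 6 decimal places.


Answer: Rho = 1.436891

Derivation:
d1 = 0.8631237709; d2 = 0.6957256825
phi(d1) = 0.2748774670; exp(-qT) = 0.9974210313; exp(-rT) = 0.9967565713
N(d2) = 0.7566996807
Rho = K*T*exp(-rT)*N(d2) = 22.8700 * 0.0833 * 0.9967565713 * 0.7566996807 = 1.436891


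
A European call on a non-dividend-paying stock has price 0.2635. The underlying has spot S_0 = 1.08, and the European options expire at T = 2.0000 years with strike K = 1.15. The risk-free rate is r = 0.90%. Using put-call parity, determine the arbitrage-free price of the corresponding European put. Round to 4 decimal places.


Put-call parity: C - P = S_0 * exp(-qT) - K * exp(-rT).
S_0 * exp(-qT) = 1.0800 * 1.00000000 = 1.08000000
K * exp(-rT) = 1.1500 * 0.98216103 = 1.12948519
P = C - S*exp(-qT) + K*exp(-rT)
P = 0.2635 - 1.08000000 + 1.12948519 = 0.3130

Answer: Put price = 0.3130


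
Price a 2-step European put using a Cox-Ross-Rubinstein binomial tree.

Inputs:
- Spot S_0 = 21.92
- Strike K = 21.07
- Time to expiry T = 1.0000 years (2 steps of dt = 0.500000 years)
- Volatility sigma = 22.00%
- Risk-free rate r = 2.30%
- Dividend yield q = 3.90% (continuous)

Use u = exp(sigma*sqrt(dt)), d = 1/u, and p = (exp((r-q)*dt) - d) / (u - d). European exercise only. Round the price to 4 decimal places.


Answer: Price = V(0,0) = 1.5595

Derivation:
dt = T/N = 0.500000
u = exp(sigma*sqrt(dt)) = 1.168316; d = 1/u = 0.855933
p = (exp((r-q)*dt) - d) / (u - d) = 0.435680
Discount per step: exp(-r*dt) = 0.988566
Stock lattice S(k, i) with i counting down-moves:
  k=0: S(0,0) = 21.9200
  k=1: S(1,0) = 25.6095; S(1,1) = 18.7620
  k=2: S(2,0) = 29.9200; S(2,1) = 21.9200; S(2,2) = 16.0590
Terminal payoffs V(N, i) = max(K - S_T, 0):
  V(2,0) = 0.000000; V(2,1) = 0.000000; V(2,2) = 5.010951
Backward induction: V(k, i) = exp(-r*dt) * [p * V(k+1, i) + (1-p) * V(k+1, i+1)].
  V(1,0) = exp(-r*dt) * [p*0.000000 + (1-p)*0.000000] = 0.000000
  V(1,1) = exp(-r*dt) * [p*0.000000 + (1-p)*5.010951] = 2.795447
  V(0,0) = exp(-r*dt) * [p*0.000000 + (1-p)*2.795447] = 1.559489


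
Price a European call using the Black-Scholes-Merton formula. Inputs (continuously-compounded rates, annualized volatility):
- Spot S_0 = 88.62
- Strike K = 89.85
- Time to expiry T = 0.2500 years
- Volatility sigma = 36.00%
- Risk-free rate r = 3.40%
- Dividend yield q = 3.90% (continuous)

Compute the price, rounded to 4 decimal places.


d1 = (ln(S/K) + (r - q + 0.5*sigma^2) * T) / (sigma * sqrt(T)) = 0.00647751
d2 = d1 - sigma * sqrt(T) = -0.17352249
exp(-rT) = 0.99153602; exp(-qT) = 0.99029738
C = S_0 * exp(-qT) * N(d1) - K * exp(-rT) * N(d2)
N(d1) = 0.50258414; N(d2) = 0.43112038
C = 88.6200 * 0.99029738 * 0.50258414 - 89.8500 * 0.99153602 * 0.43112038 = 5.6986

Answer: Price = 5.6986


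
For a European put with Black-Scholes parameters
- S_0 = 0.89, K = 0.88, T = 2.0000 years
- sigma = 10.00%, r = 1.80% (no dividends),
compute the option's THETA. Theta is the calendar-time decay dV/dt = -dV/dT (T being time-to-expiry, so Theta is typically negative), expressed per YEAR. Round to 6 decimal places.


d1 = 0.4051690408; d2 = 0.2637476846
phi(d1) = 0.3675045759; exp(-qT) = 1.0000000000; exp(-rT) = 0.9646402935
Theta = -S*exp(-qT)*phi(d1)*sigma/(2*sqrt(T)) + r*K*exp(-rT)*N(-d2) - q*S*exp(-qT)*N(-d1)
N(-d1) = 0.3426766301; N(-d2) = 0.3959871746; sqrt(T) = 1.4142135624
Term 1 = -0.8900 * 1.0000000000 * 0.3675045759 * 0.1000 / (2 * 1.4142135624) = -0.0115639915
Term 2 = 0.0180 * 0.8800 * 0.9646402935 * 0.3959871746 = 0.0060506453
Term 3 = 0 (no dividend yield, q = 0)
Theta = -0.0115639915 + (0.0060506453) + (0.0000000000) = -0.005513

Answer: Theta = -0.005513


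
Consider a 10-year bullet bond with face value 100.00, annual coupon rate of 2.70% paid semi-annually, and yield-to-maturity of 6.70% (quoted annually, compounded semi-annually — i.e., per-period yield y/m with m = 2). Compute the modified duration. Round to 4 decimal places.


Coupon per period c = face * coupon_rate / m = 1.350000
Periods per year m = 2; per-period yield y/m = 0.033500
Number of cashflows N = 20
Cashflows (t years, CF_t, discount factor 1/(1+y/m)^(m*t), PV):
  t = 0.5000: CF_t = 1.350000, DF = 0.967586, PV = 1.306241
  t = 1.0000: CF_t = 1.350000, DF = 0.936222, PV = 1.263900
  t = 1.5000: CF_t = 1.350000, DF = 0.905876, PV = 1.222932
  t = 2.0000: CF_t = 1.350000, DF = 0.876512, PV = 1.183292
  t = 2.5000: CF_t = 1.350000, DF = 0.848101, PV = 1.144936
  t = 3.0000: CF_t = 1.350000, DF = 0.820611, PV = 1.107824
  t = 3.5000: CF_t = 1.350000, DF = 0.794011, PV = 1.071915
  t = 4.0000: CF_t = 1.350000, DF = 0.768274, PV = 1.037170
  t = 4.5000: CF_t = 1.350000, DF = 0.743371, PV = 1.003551
  t = 5.0000: CF_t = 1.350000, DF = 0.719275, PV = 0.971022
  t = 5.5000: CF_t = 1.350000, DF = 0.695961, PV = 0.939547
  t = 6.0000: CF_t = 1.350000, DF = 0.673402, PV = 0.909092
  t = 6.5000: CF_t = 1.350000, DF = 0.651574, PV = 0.879625
  t = 7.0000: CF_t = 1.350000, DF = 0.630454, PV = 0.851113
  t = 7.5000: CF_t = 1.350000, DF = 0.610018, PV = 0.823525
  t = 8.0000: CF_t = 1.350000, DF = 0.590245, PV = 0.796831
  t = 8.5000: CF_t = 1.350000, DF = 0.571113, PV = 0.771002
  t = 9.0000: CF_t = 1.350000, DF = 0.552601, PV = 0.746011
  t = 9.5000: CF_t = 1.350000, DF = 0.534689, PV = 0.721830
  t = 10.0000: CF_t = 101.350000, DF = 0.517357, PV = 52.434138
Price P = sum_t PV_t = 71.185496
First compute Macaulay numerator sum_t t * PV_t:
  t * PV_t at t = 0.5000: 0.653120
  t * PV_t at t = 1.0000: 1.263900
  t * PV_t at t = 1.5000: 1.834398
  t * PV_t at t = 2.0000: 2.366584
  t * PV_t at t = 2.5000: 2.862341
  t * PV_t at t = 3.0000: 3.323473
  t * PV_t at t = 3.5000: 3.751703
  t * PV_t at t = 4.0000: 4.148680
  t * PV_t at t = 4.5000: 4.515979
  t * PV_t at t = 5.0000: 4.855109
  t * PV_t at t = 5.5000: 5.167508
  t * PV_t at t = 6.0000: 5.454554
  t * PV_t at t = 6.5000: 5.717562
  t * PV_t at t = 7.0000: 5.957788
  t * PV_t at t = 7.5000: 6.176434
  t * PV_t at t = 8.0000: 6.374646
  t * PV_t at t = 8.5000: 6.553518
  t * PV_t at t = 9.0000: 6.714097
  t * PV_t at t = 9.5000: 6.857380
  t * PV_t at t = 10.0000: 524.341381
Macaulay duration D = 608.890157 / 71.185496 = 8.553570
Modified duration = D / (1 + y/m) = 8.553570 / (1 + 0.033500) = 8.276314

Answer: Modified duration = 8.2763
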